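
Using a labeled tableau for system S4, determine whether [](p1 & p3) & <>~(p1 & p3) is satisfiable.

No, unsatisfiable

1. [](p1 & p3) & <>~(p1 & p3), 0
2. [](p1 & p3), 0
3. <>~(p1 & p3), 0
4. p1 & p3, 0
5. p1, 0
6. p3, 0
7. ~(p1 & p3), 1
8. p1 & p3, 1
9. p1, 1
10. p3, 1
11. ~p3, 1
Accessibility: 0R0, 0R1, 1R1
Branch closes: p3 and ~p3 both at 1.
All branches of the tableau close; one closing branch shown above.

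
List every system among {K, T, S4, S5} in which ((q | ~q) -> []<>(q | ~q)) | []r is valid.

K-tableau for the negation ~(((q | ~q) -> []<>(q | ~q)) | []r):
1. ~(((q | ~q) -> []<>(q | ~q)) | []r), w0
2. ~((q | ~q) -> []<>(q | ~q)), w0
3. ~[]r, w0
4. q | ~q, w0
5. ~[]<>(q | ~q), w0
6. ~q, w0
7. ~r, w1
8. ~<>(q | ~q), w2
Accessibility: w0Rw1, w0Rw2
Complete open branch: countermodel on a K-frame, so not valid in K.
T-tableau for the negation ~(((q | ~q) -> []<>(q | ~q)) | []r):
1. ~(((q | ~q) -> []<>(q | ~q)) | []r), w0
2. ~((q | ~q) -> []<>(q | ~q)), w0
3. ~[]r, w0
4. q | ~q, w0
5. ~[]<>(q | ~q), w0
6. ~q, w0
7. ~r, w1
8. ~<>(q | ~q), w2
9. ~(q | ~q), w2
10. ~q, w2
11. q, w2
Accessibility: w0Rw0, w0Rw1, w0Rw2, w1Rw1, w2Rw2
Branch closes: q and ~q both at w2.
Every branch closes (one shown): valid in T, hence also in S4, S5 (every theorem of T is a theorem of S4 and S5).

T, S4, S5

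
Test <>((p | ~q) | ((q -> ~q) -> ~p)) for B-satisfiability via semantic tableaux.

Satisfiable (open branch found)

1. <>((p | ~q) | ((q -> ~q) -> ~p)), 0
2. (p | ~q) | ((q -> ~q) -> ~p), 1
3. (q -> ~q) -> ~p, 1
4. ~p, 1
Accessibility: 0R0, 0R1, 1R0, 1R1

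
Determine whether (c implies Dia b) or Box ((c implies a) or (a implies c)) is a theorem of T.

Tableau for the negation not ((c implies Dia b) or Box ((c implies a) or (a implies c))):
1. not ((c implies Dia b) or Box ((c implies a) or (a implies c))), w0
2. not (c implies Dia b), w0   [neg-or-rule on 1]
3. not Box ((c implies a) or (a implies c)), w0   [neg-or-rule on 1]
4. c, w0   [neg-implies-rule on 2]
5. not Dia b, w0   [neg-implies-rule on 2]
6. not b, w0   [neg-Dia-rule on 5 via w0Rw0]
7. not ((c implies a) or (a implies c)), w1   [neg-Box-rule on 3: fresh world w1, w0Rw1]
8. not (c implies a), w1   [neg-or-rule on 7]
9. not (a implies c), w1   [neg-or-rule on 7]
10. c, w1   [neg-implies-rule on 8]
11. not a, w1   [neg-implies-rule on 8]
12. a, w1   [neg-implies-rule on 9]
13. not c, w1   [neg-implies-rule on 9]
Accessibility: w0Rw0, w0Rw1, w1Rw1
Branch closes: a and not a both at w1.
All branches of the negation close; one closing branch shown above.

Valid in T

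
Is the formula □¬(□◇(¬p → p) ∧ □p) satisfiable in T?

Satisfiable

1. □¬(□◇(¬p → p) ∧ □p), u
2. ¬(□◇(¬p → p) ∧ □p), u
3. ¬□p, u
4. ¬p, v
5. ¬(□◇(¬p → p) ∧ □p), v
6. ¬□p, v
7. ¬p, w
Accessibility: uRu, uRv, vRv, vRw, wRw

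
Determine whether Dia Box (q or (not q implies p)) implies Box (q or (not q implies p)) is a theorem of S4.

No, not valid

Tableau for the negation not (Dia Box (q or (not q implies p)) implies Box (q or (not q implies p))):
1. not (Dia Box (q or (not q implies p)) implies Box (q or (not q implies p))), u
2. Dia Box (q or (not q implies p)), u
3. not Box (q or (not q implies p)), u
4. Box (q or (not q implies p)), v
5. q or (not q implies p), v
6. not q implies p, v
7. p, v
8. not (q or (not q implies p)), w
9. not q, w
10. not (not q implies p), w
11. not p, w
Accessibility: uRu, uRv, uRw, vRv, wRw
The negation has an open branch (countermodel exists).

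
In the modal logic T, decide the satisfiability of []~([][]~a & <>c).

Yes, satisfiable

1. []~([][]~a & <>c), u
2. ~([][]~a & <>c), u   [[]-rule on 1 via uRu]
3. ~<>c, u   [~&-rule on 2 (branches; this branch)]
4. ~c, u   [~<>-rule on 3 via uRu]
Accessibility: uRu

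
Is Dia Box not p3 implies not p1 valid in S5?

Invalid (countermodel exists)

Tableau for the negation not (Dia Box not p3 implies not p1):
1. not (Dia Box not p3 implies not p1), 0
2. Dia Box not p3, 0
3. p1, 0
4. Box not p3, 1
5. not p3, 0
6. not p3, 1
Accessibility: 0R0, 0R1, 1R0, 1R1
The negation has an open branch (countermodel exists).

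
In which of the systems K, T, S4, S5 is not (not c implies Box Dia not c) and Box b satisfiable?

K, T, S4

S5-tableau for the formula:
1. not (not c implies Box Dia not c) and Box b, w0
2. not (not c implies Box Dia not c), w0   [and-rule on 1]
3. Box b, w0   [and-rule on 1]
4. not c, w0   [neg-implies-rule on 2]
5. not Box Dia not c, w0   [neg-implies-rule on 2]
6. b, w0   [Box-rule on 3 via w0Rw0]
7. not Dia not c, w1   [neg-Box-rule on 5: fresh world w1, w0Rw1]
8. b, w1   [Box-rule on 3 via w0Rw1]
9. c, w0   [neg-Dia-rule on 7 via w1Rw0]
Accessibility: w0Rw0, w0Rw1, w1Rw0, w1Rw1
Branch closes: c and not c both at w0.
Every branch closes (one shown): unsatisfiable in S5.
S4-tableau for the formula:
1. not (not c implies Box Dia not c) and Box b, w0
2. not (not c implies Box Dia not c), w0   [and-rule on 1]
3. Box b, w0   [and-rule on 1]
4. not c, w0   [neg-implies-rule on 2]
5. not Box Dia not c, w0   [neg-implies-rule on 2]
6. b, w0   [Box-rule on 3 via w0Rw0]
7. not Dia not c, w1   [neg-Box-rule on 5: fresh world w1, w0Rw1]
8. b, w1   [Box-rule on 3 via w0Rw1]
9. c, w1   [neg-Dia-rule on 7 via w1Rw1]
Accessibility: w0Rw0, w0Rw1, w1Rw1
Complete open branch: satisfiable in S4, hence also in K, T (this S4-model is also a K-model and a T-model).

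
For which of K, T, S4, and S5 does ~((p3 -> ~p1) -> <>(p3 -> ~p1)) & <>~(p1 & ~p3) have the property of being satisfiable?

K-tableau for the formula:
1. ~((p3 -> ~p1) -> <>(p3 -> ~p1)) & <>~(p1 & ~p3), 0
2. ~((p3 -> ~p1) -> <>(p3 -> ~p1)), 0
3. <>~(p1 & ~p3), 0
4. p3 -> ~p1, 0
5. ~<>(p3 -> ~p1), 0
6. ~p1, 0
7. ~(p1 & ~p3), 1
8. ~(p3 -> ~p1), 1
9. p3, 1
10. p1, 1
Accessibility: 0R1
Complete open branch: satisfiable in K.
T-tableau for the formula:
1. ~((p3 -> ~p1) -> <>(p3 -> ~p1)) & <>~(p1 & ~p3), 0
2. ~((p3 -> ~p1) -> <>(p3 -> ~p1)), 0
3. <>~(p1 & ~p3), 0
4. p3 -> ~p1, 0
5. ~<>(p3 -> ~p1), 0
6. ~(p3 -> ~p1), 0
7. p3, 0
8. p1, 0
9. ~p1, 0
Accessibility: 0R0
Branch closes: p1 and ~p1 both at 0.
Every branch closes (one shown): unsatisfiable in T, hence also in S4, S5 (every S4/S5-frame is a T-frame).

K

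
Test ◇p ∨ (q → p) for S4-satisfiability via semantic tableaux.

Satisfiable

1. ◇p ∨ (q → p), 0
2. q → p, 0
3. p, 0
Accessibility: 0R0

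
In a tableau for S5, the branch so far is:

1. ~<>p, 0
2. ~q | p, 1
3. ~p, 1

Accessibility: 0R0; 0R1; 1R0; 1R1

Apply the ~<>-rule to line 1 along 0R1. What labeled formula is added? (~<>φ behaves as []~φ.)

~<>φ behaves as []~φ: propagate the negated body to each accessible world.

~p, 1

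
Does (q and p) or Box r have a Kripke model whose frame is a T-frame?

Yes, satisfiable

1. (q and p) or Box r, w0
2. Box r, w0
3. r, w0
Accessibility: w0Rw0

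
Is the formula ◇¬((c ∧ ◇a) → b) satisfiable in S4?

Satisfiable (open branch found)

1. ◇¬((c ∧ ◇a) → b), w0
2. ¬((c ∧ ◇a) → b), w1
3. c ∧ ◇a, w1
4. ¬b, w1
5. c, w1
6. ◇a, w1
7. a, w2
Accessibility: w0Rw0, w0Rw1, w0Rw2, w1Rw1, w1Rw2, w2Rw2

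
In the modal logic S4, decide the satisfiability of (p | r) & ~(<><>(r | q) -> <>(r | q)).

1. (p | r) & ~(<><>(r | q) -> <>(r | q)), u
2. p | r, u
3. ~(<><>(r | q) -> <>(r | q)), u
4. <><>(r | q), u
5. ~<>(r | q), u
6. ~(r | q), u
7. ~r, u
8. ~q, u
9. p, u
10. <>(r | q), v
11. ~(r | q), v
12. ~r, v
13. ~q, v
14. r | q, w
15. ~(r | q), w
16. ~r, w
17. ~q, w
18. q, w
Accessibility: uRu, uRv, uRw, vRv, vRw, wRw
Branch closes: q and ~q both at w.
All branches of the tableau close; one closing branch shown above.

Unsatisfiable (every branch closes)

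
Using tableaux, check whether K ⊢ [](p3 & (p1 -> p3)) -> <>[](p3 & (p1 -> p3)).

No, not valid

Tableau for the negation ~([](p3 & (p1 -> p3)) -> <>[](p3 & (p1 -> p3))):
1. ~([](p3 & (p1 -> p3)) -> <>[](p3 & (p1 -> p3))), 0
2. [](p3 & (p1 -> p3)), 0
3. ~<>[](p3 & (p1 -> p3)), 0
The negation has an open branch (countermodel exists).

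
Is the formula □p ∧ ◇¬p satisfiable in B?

Unsatisfiable (every branch closes)

1. □p ∧ ◇¬p, 0
2. □p, 0
3. ◇¬p, 0
4. p, 0
5. ¬p, 1
6. p, 1
Accessibility: 0R0, 0R1, 1R0, 1R1
Branch closes: p and ¬p both at 1.
Every branch closes; the branch above is one of them.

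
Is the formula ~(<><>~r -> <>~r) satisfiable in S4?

1. ~(<><>~r -> <>~r), u
2. <><>~r, u
3. ~<>~r, u
4. r, u
5. <>~r, v
6. r, v
7. ~r, w
8. r, w
Accessibility: uRu, uRv, uRw, vRv, vRw, wRw
Branch closes: r and ~r both at w.
(One branch shown.) All branches close.

Unsatisfiable (every branch closes)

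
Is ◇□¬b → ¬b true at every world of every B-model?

Valid

Tableau for the negation ¬(◇□¬b → ¬b):
1. ¬(◇□¬b → ¬b), 0
2. ◇□¬b, 0   [¬→-rule on 1]
3. b, 0   [¬→-rule on 1]
4. □¬b, 1   [◇-rule on 2: fresh world 1, 0R1]
5. ¬b, 0   [□-rule on 4 via 1R0]
Accessibility: 0R0, 0R1, 1R0, 1R1
Branch closes: b and ¬b both at 0.
Every branch of the negation's tableau closes; the branch above is one of them.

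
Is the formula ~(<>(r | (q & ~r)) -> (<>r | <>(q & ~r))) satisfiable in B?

No, unsatisfiable

1. ~(<>(r | (q & ~r)) -> (<>r | <>(q & ~r))), w0
2. <>(r | (q & ~r)), w0   [~->-rule on 1]
3. ~(<>r | <>(q & ~r)), w0   [~->-rule on 1]
4. ~<>r, w0   [~|-rule on 3]
5. ~<>(q & ~r), w0   [~|-rule on 3]
6. ~r, w0   [~<>-rule on 4 via w0Rw0]
7. ~(q & ~r), w0   [~<>-rule on 5 via w0Rw0]
8. ~q, w0   [~&-rule on 7 (branches; this branch)]
9. r | (q & ~r), w1   [<>-rule on 2: fresh world w1, w0Rw1]
10. ~r, w1   [~<>-rule on 4 via w0Rw1]
11. ~(q & ~r), w1   [~<>-rule on 5 via w0Rw1]
12. q & ~r, w1   [|-rule on 9 (branches; this branch)]
13. q, w1   [&-rule on 12]
14. r, w1   [~&-rule on 11 (branches; this branch)]
Accessibility: w0Rw0, w0Rw1, w1Rw0, w1Rw1
Branch closes: r and ~r both at w1.
Every branch closes; the branch above is one of them.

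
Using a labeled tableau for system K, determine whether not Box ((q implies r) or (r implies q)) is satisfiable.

1. not Box ((q implies r) or (r implies q)), u
2. not ((q implies r) or (r implies q)), v
3. not (q implies r), v
4. not (r implies q), v
5. q, v
6. not r, v
7. r, v
8. not q, v
Accessibility: uRv
Branch closes: r and not r both at v.
Every branch closes; the branch above is one of them.

No, unsatisfiable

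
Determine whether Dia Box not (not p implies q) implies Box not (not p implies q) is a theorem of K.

Tableau for the negation not (Dia Box not (not p implies q) implies Box not (not p implies q)):
1. not (Dia Box not (not p implies q) implies Box not (not p implies q)), 0
2. Dia Box not (not p implies q), 0
3. not Box not (not p implies q), 0
4. Box not (not p implies q), 1
5. not p implies q, 2
6. q, 2
Accessibility: 0R1, 0R2
The negation has an open branch (countermodel exists).

No, not valid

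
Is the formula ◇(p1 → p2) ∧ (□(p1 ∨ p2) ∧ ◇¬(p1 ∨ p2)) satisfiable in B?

1. ◇(p1 → p2) ∧ (□(p1 ∨ p2) ∧ ◇¬(p1 ∨ p2)), u
2. ◇(p1 → p2), u   [∧-rule on 1]
3. □(p1 ∨ p2) ∧ ◇¬(p1 ∨ p2), u   [∧-rule on 1]
4. □(p1 ∨ p2), u   [∧-rule on 3]
5. ◇¬(p1 ∨ p2), u   [∧-rule on 3]
6. p1 ∨ p2, u   [□-rule on 4 via uRu]
7. p2, u   [∨-rule on 6 (branches; this branch)]
8. p1 → p2, v   [◇-rule on 2: fresh world v, uRv]
9. p1 ∨ p2, v   [□-rule on 4 via uRv]
10. p2, v   [→-rule on 8 (branches; this branch)]
11. ¬(p1 ∨ p2), w   [◇-rule on 5: fresh world w, uRw]
12. ¬p1, w   [¬∨-rule on 11]
13. ¬p2, w   [¬∨-rule on 11]
14. p1 ∨ p2, w   [□-rule on 4 via uRw]
15. p2, w   [∨-rule on 14 (branches; this branch)]
Accessibility: uRu, uRv, uRw, vRu, vRv, wRu, wRw
Branch closes: p2 and ¬p2 both at w.
Every branch closes; the branch above is one of them.

No, unsatisfiable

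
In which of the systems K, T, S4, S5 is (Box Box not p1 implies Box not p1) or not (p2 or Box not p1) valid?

T, S4, S5

K-tableau for the negation not ((Box Box not p1 implies Box not p1) or not (p2 or Box not p1)):
1. not ((Box Box not p1 implies Box not p1) or not (p2 or Box not p1)), w0
2. not (Box Box not p1 implies Box not p1), w0   [neg-or-rule on 1]
3. p2 or Box not p1, w0   [neg-or-rule on 1]
4. Box Box not p1, w0   [neg-implies-rule on 2]
5. not Box not p1, w0   [neg-implies-rule on 2]
6. p2, w0   [or-rule on 3 (branches; this branch)]
7. p1, w1   [neg-Box-rule on 5: fresh world w1, w0Rw1]
8. Box not p1, w1   [Box-rule on 4 via w0Rw1]
Accessibility: w0Rw1
Complete open branch: countermodel on a K-frame, so not valid in K.
T-tableau for the negation not ((Box Box not p1 implies Box not p1) or not (p2 or Box not p1)):
1. not ((Box Box not p1 implies Box not p1) or not (p2 or Box not p1)), w0
2. not (Box Box not p1 implies Box not p1), w0   [neg-or-rule on 1]
3. p2 or Box not p1, w0   [neg-or-rule on 1]
4. Box Box not p1, w0   [neg-implies-rule on 2]
5. not Box not p1, w0   [neg-implies-rule on 2]
6. Box not p1, w0   [Box-rule on 4 via w0Rw0]
7. not p1, w0   [Box-rule on 6 via w0Rw0]
8. p1, w1   [neg-Box-rule on 5: fresh world w1, w0Rw1]
9. Box not p1, w1   [Box-rule on 4 via w0Rw1]
10. not p1, w1   [Box-rule on 6 via w0Rw1]
Accessibility: w0Rw0, w0Rw1, w1Rw1
Branch closes: p1 and not p1 both at w1.
Every branch closes (one shown): valid in T, hence also in S4, S5 (every theorem of T is a theorem of S4 and S5).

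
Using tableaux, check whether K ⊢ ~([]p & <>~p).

Tableau for the negation []p & <>~p:
1. []p & <>~p, 0
2. []p, 0
3. <>~p, 0
4. ~p, 1
5. p, 1
Accessibility: 0R1
Branch closes: p and ~p both at 1.
All branches of the negation close; one closing branch shown above.

Valid in K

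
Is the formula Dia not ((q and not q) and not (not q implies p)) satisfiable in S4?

Yes, satisfiable

1. Dia not ((q and not q) and not (not q implies p)), w0
2. not ((q and not q) and not (not q implies p)), w1
3. not q implies p, w1
4. p, w1
Accessibility: w0Rw0, w0Rw1, w1Rw1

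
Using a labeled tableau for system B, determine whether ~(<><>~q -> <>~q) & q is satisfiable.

Yes, satisfiable

1. ~(<><>~q -> <>~q) & q, w0
2. ~(<><>~q -> <>~q), w0
3. q, w0
4. <><>~q, w0
5. ~<>~q, w0
6. <>~q, w1
7. q, w1
8. ~q, w2
Accessibility: w0Rw0, w0Rw1, w1Rw0, w1Rw1, w1Rw2, w2Rw1, w2Rw2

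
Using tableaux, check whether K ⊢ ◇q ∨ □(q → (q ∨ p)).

Tableau for the negation ¬(◇q ∨ □(q → (q ∨ p))):
1. ¬(◇q ∨ □(q → (q ∨ p))), w0
2. ¬◇q, w0
3. ¬□(q → (q ∨ p)), w0
4. ¬(q → (q ∨ p)), w1
5. q, w1
6. ¬(q ∨ p), w1
7. ¬q, w1
8. ¬p, w1
Accessibility: w0Rw1
Branch closes: q and ¬q both at w1.
All branches of the negation close; one closing branch shown above.

Valid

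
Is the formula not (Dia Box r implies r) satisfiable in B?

1. not (Dia Box r implies r), 0
2. Dia Box r, 0
3. not r, 0
4. Box r, 1
5. r, 0
Accessibility: 0R0, 0R1, 1R0, 1R1
Branch closes: r and not r both at 0.
All branches of the tableau close; one closing branch shown above.

No, unsatisfiable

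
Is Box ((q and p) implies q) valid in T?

Tableau for the negation not Box ((q and p) implies q):
1. not Box ((q and p) implies q), 0
2. not ((q and p) implies q), 1
3. q and p, 1
4. not q, 1
5. q, 1
6. p, 1
Accessibility: 0R0, 0R1, 1R1
Branch closes: q and not q both at 1.
All branches of the negation close; one closing branch shown above.

Valid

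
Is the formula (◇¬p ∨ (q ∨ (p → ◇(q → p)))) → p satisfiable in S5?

Satisfiable

1. (◇¬p ∨ (q ∨ (p → ◇(q → p)))) → p, w0
2. p, w0
Accessibility: w0Rw0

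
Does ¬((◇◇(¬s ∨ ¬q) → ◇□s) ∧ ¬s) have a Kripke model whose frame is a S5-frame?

Satisfiable

1. ¬((◇◇(¬s ∨ ¬q) → ◇□s) ∧ ¬s), 0
2. s, 0   [¬∧-rule on 1 (branches; this branch)]
Accessibility: 0R0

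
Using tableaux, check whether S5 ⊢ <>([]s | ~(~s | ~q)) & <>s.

No, not valid

Tableau for the negation ~(<>([]s | ~(~s | ~q)) & <>s):
1. ~(<>([]s | ~(~s | ~q)) & <>s), 0
2. ~<>s, 0
3. ~s, 0
Accessibility: 0R0
The negation has an open branch (countermodel exists).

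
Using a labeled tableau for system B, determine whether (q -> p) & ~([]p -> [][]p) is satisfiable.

1. (q -> p) & ~([]p -> [][]p), 0
2. q -> p, 0   [&-rule on 1]
3. ~([]p -> [][]p), 0   [&-rule on 1]
4. []p, 0   [~->-rule on 3]
5. ~[][]p, 0   [~->-rule on 3]
6. p, 0   [[]-rule on 4 via 0R0]
7. ~[]p, 1   [~[]-rule on 5: fresh world 1, 0R1]
8. p, 1   [[]-rule on 4 via 0R1]
9. ~p, 2   [~[]-rule on 7: fresh world 2, 1R2]
Accessibility: 0R0, 0R1, 1R0, 1R1, 1R2, 2R1, 2R2

Yes, satisfiable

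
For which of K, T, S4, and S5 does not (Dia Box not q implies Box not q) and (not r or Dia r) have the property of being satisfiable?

S5-tableau for the formula:
1. not (Dia Box not q implies Box not q) and (not r or Dia r), 0
2. not (Dia Box not q implies Box not q), 0
3. not r or Dia r, 0
4. Dia Box not q, 0
5. not Box not q, 0
6. Dia r, 0
7. Box not q, 1
8. not q, 0
9. not q, 1
10. q, 2
11. not q, 2
Accessibility: 0R0, 0R1, 0R2, 1R0, 1R1, 1R2, 2R0, 2R1, 2R2
Branch closes: q and not q both at 2.
Every branch closes (one shown): unsatisfiable in S5.
S4-tableau for the formula:
1. not (Dia Box not q implies Box not q) and (not r or Dia r), 0
2. not (Dia Box not q implies Box not q), 0
3. not r or Dia r, 0
4. Dia Box not q, 0
5. not Box not q, 0
6. Dia r, 0
7. Box not q, 1
8. not q, 1
9. q, 2
10. r, 3
Accessibility: 0R0, 0R1, 0R2, 0R3, 1R1, 2R2, 3R3
Complete open branch: satisfiable in S4, hence also in K, T (this S4-model is also a K-model and a T-model).

K, T, S4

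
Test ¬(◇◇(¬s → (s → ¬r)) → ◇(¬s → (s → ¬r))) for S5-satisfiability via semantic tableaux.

Unsatisfiable

1. ¬(◇◇(¬s → (s → ¬r)) → ◇(¬s → (s → ¬r))), u
2. ◇◇(¬s → (s → ¬r)), u
3. ¬◇(¬s → (s → ¬r)), u
4. ¬(¬s → (s → ¬r)), u
5. ¬s, u
6. ¬(s → ¬r), u
7. s, u
8. r, u
Accessibility: uRu
Branch closes: s and ¬s both at u.
All branches of the tableau close; one closing branch shown above.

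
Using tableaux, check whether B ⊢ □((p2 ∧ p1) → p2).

Valid in B

Tableau for the negation ¬□((p2 ∧ p1) → p2):
1. ¬□((p2 ∧ p1) → p2), u
2. ¬((p2 ∧ p1) → p2), v
3. p2 ∧ p1, v
4. ¬p2, v
5. p2, v
6. p1, v
Accessibility: uRu, uRv, vRu, vRv
Branch closes: p2 and ¬p2 both at v.
All branches of the negation close; one closing branch shown above.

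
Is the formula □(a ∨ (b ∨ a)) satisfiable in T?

Satisfiable

1. □(a ∨ (b ∨ a)), w0
2. a ∨ (b ∨ a), w0   [□-rule on 1 via w0Rw0]
3. b ∨ a, w0   [∨-rule on 2 (branches; this branch)]
4. a, w0   [∨-rule on 3 (branches; this branch)]
Accessibility: w0Rw0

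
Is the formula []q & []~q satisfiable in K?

1. []q & []~q, 0
2. []q, 0
3. []~q, 0

Satisfiable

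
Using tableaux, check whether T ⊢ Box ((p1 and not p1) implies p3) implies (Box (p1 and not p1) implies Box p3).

Tableau for the negation not (Box ((p1 and not p1) implies p3) implies (Box (p1 and not p1) implies Box p3)):
1. not (Box ((p1 and not p1) implies p3) implies (Box (p1 and not p1) implies Box p3)), 0
2. Box ((p1 and not p1) implies p3), 0
3. not (Box (p1 and not p1) implies Box p3), 0
4. Box (p1 and not p1), 0
5. not Box p3, 0
6. (p1 and not p1) implies p3, 0
7. p1 and not p1, 0
8. p1, 0
9. not p1, 0
Accessibility: 0R0
Branch closes: p1 and not p1 both at 0.
Every branch of the negation's tableau closes; the branch above is one of them.

Valid in T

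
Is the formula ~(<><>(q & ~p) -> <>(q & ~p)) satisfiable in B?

Yes, satisfiable

1. ~(<><>(q & ~p) -> <>(q & ~p)), 0
2. <><>(q & ~p), 0
3. ~<>(q & ~p), 0
4. ~(q & ~p), 0
5. p, 0
6. <>(q & ~p), 1
7. ~(q & ~p), 1
8. p, 1
9. q & ~p, 2
10. q, 2
11. ~p, 2
Accessibility: 0R0, 0R1, 1R0, 1R1, 1R2, 2R1, 2R2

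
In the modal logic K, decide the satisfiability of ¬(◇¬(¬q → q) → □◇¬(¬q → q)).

Satisfiable

1. ¬(◇¬(¬q → q) → □◇¬(¬q → q)), w0
2. ◇¬(¬q → q), w0
3. ¬□◇¬(¬q → q), w0
4. ¬(¬q → q), w1
5. ¬q, w1
6. ¬◇¬(¬q → q), w2
Accessibility: w0Rw1, w0Rw2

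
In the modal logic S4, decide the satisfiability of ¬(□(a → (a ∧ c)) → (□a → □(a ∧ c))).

No, unsatisfiable

1. ¬(□(a → (a ∧ c)) → (□a → □(a ∧ c))), 0
2. □(a → (a ∧ c)), 0   [¬→-rule on 1]
3. ¬(□a → □(a ∧ c)), 0   [¬→-rule on 1]
4. □a, 0   [¬→-rule on 3]
5. ¬□(a ∧ c), 0   [¬→-rule on 3]
6. a → (a ∧ c), 0   [□-rule on 2 via 0R0]
7. a, 0   [□-rule on 4 via 0R0]
8. a ∧ c, 0   [→-rule on 6 (branches; this branch)]
9. c, 0   [∧-rule on 8]
10. ¬(a ∧ c), 1   [¬□-rule on 5: fresh world 1, 0R1]
11. a → (a ∧ c), 1   [□-rule on 2 via 0R1]
12. a, 1   [□-rule on 4 via 0R1]
13. ¬c, 1   [¬∧-rule on 10 (branches; this branch)]
14. a ∧ c, 1   [→-rule on 11 (branches; this branch)]
15. c, 1   [∧-rule on 14]
Accessibility: 0R0, 0R1, 1R1
Branch closes: c and ¬c both at 1.
All branches of the tableau close; one closing branch shown above.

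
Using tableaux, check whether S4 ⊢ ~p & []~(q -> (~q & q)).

Tableau for the negation ~(~p & []~(q -> (~q & q))):
1. ~(~p & []~(q -> (~q & q))), 0
2. ~[]~(q -> (~q & q)), 0
3. q -> (~q & q), 1
4. ~q, 1
Accessibility: 0R0, 0R1, 1R1
The negation has an open branch (countermodel exists).

Not valid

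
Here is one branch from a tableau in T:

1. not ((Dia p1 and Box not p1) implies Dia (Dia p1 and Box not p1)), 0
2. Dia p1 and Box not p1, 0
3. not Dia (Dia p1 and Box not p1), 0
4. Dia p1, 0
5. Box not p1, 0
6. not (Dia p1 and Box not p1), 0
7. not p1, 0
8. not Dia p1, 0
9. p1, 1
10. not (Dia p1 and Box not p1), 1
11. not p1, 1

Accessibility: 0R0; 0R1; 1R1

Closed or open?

Both p1 and not p1 appear at 1.

Yes, closed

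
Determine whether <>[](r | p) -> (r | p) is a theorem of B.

Yes, valid

Tableau for the negation ~(<>[](r | p) -> (r | p)):
1. ~(<>[](r | p) -> (r | p)), 0
2. <>[](r | p), 0
3. ~(r | p), 0
4. ~r, 0
5. ~p, 0
6. [](r | p), 1
7. r | p, 0
8. r | p, 1
9. p, 0
Accessibility: 0R0, 0R1, 1R0, 1R1
Branch closes: p and ~p both at 0.
All branches of the negation close; one closing branch shown above.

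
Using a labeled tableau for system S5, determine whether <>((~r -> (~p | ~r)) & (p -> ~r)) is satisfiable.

1. <>((~r -> (~p | ~r)) & (p -> ~r)), u
2. (~r -> (~p | ~r)) & (p -> ~r), v
3. ~r -> (~p | ~r), v
4. p -> ~r, v
5. ~p | ~r, v
6. ~r, v
Accessibility: uRu, uRv, vRu, vRv

Yes, satisfiable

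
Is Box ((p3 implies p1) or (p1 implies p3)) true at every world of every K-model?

Tableau for the negation not Box ((p3 implies p1) or (p1 implies p3)):
1. not Box ((p3 implies p1) or (p1 implies p3)), 0
2. not ((p3 implies p1) or (p1 implies p3)), 1   [neg-Box-rule on 1: fresh world 1, 0R1]
3. not (p3 implies p1), 1   [neg-or-rule on 2]
4. not (p1 implies p3), 1   [neg-or-rule on 2]
5. p3, 1   [neg-implies-rule on 3]
6. not p1, 1   [neg-implies-rule on 3]
7. p1, 1   [neg-implies-rule on 4]
8. not p3, 1   [neg-implies-rule on 4]
Accessibility: 0R1
Branch closes: p1 and not p1 both at 1.
Every branch of the negation's tableau closes; the branch above is one of them.

Valid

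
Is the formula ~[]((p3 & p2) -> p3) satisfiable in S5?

1. ~[]((p3 & p2) -> p3), u
2. ~((p3 & p2) -> p3), v
3. p3 & p2, v
4. ~p3, v
5. p3, v
6. p2, v
Accessibility: uRu, uRv, vRu, vRv
Branch closes: p3 and ~p3 both at v.
(One branch shown.) All branches close.

No, unsatisfiable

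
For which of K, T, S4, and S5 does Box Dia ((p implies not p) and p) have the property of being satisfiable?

K

T-tableau for the formula:
1. Box Dia ((p implies not p) and p), u
2. Dia ((p implies not p) and p), u   [Box-rule on 1 via uRu]
3. (p implies not p) and p, v   [Dia-rule on 2: fresh world v, uRv]
4. p implies not p, v   [and-rule on 3]
5. p, v   [and-rule on 3]
6. Dia ((p implies not p) and p), v   [Box-rule on 1 via uRv]
7. not p, v   [implies-rule on 4 (branches; this branch)]
Accessibility: uRu, uRv, vRv
Branch closes: p and not p both at v.
Every branch closes (one shown): unsatisfiable in T, hence also in S4, S5 (every S4/S5-frame is a T-frame).
K-tableau for the formula:
1. Box Dia ((p implies not p) and p), u
Complete open branch: satisfiable in K.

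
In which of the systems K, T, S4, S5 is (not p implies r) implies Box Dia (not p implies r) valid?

S5-tableau for the negation not ((not p implies r) implies Box Dia (not p implies r)):
1. not ((not p implies r) implies Box Dia (not p implies r)), u
2. not p implies r, u
3. not Box Dia (not p implies r), u
4. r, u
5. not Dia (not p implies r), v
6. not (not p implies r), u
7. not p, u
8. not r, u
Accessibility: uRu, uRv, vRu, vRv
Branch closes: r and not r both at u.
Every branch closes (one shown): valid in S5.
S4-tableau for the negation not ((not p implies r) implies Box Dia (not p implies r)):
1. not ((not p implies r) implies Box Dia (not p implies r)), u
2. not p implies r, u
3. not Box Dia (not p implies r), u
4. r, u
5. not Dia (not p implies r), v
6. not (not p implies r), v
7. not p, v
8. not r, v
Accessibility: uRu, uRv, vRv
Complete open branch: countermodel on an S4-frame, so not valid in S4, nor in K, T (the same frame is also a K-frame and a T-frame).

S5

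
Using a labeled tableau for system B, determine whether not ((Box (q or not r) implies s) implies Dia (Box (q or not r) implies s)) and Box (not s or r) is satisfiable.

1. not ((Box (q or not r) implies s) implies Dia (Box (q or not r) implies s)) and Box (not s or r), u
2. not ((Box (q or not r) implies s) implies Dia (Box (q or not r) implies s)), u
3. Box (not s or r), u
4. Box (q or not r) implies s, u
5. not Dia (Box (q or not r) implies s), u
6. not s or r, u
7. not (Box (q or not r) implies s), u
8. Box (q or not r), u
9. not s, u
10. q or not r, u
11. not Box (q or not r), u
12. r, u
13. q, u
14. not (q or not r), v
15. not q, v
16. r, v
17. not s or r, v
18. not (Box (q or not r) implies s), v
19. Box (q or not r), v
20. not s, v
21. q or not r, v
22. not r, v
Accessibility: uRu, uRv, vRu, vRv
Branch closes: r and not r both at v.
(One branch shown.) All branches close.

Unsatisfiable (every branch closes)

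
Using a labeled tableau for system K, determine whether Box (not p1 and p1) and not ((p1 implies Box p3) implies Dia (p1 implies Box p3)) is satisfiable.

Satisfiable (open branch found)

1. Box (not p1 and p1) and not ((p1 implies Box p3) implies Dia (p1 implies Box p3)), 0
2. Box (not p1 and p1), 0
3. not ((p1 implies Box p3) implies Dia (p1 implies Box p3)), 0
4. p1 implies Box p3, 0
5. not Dia (p1 implies Box p3), 0
6. Box p3, 0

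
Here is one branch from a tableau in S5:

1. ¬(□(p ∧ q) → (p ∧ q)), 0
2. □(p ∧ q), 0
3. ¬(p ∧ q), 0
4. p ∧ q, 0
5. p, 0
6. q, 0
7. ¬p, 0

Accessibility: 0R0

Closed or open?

Closed

Both p and ¬p appear at 0.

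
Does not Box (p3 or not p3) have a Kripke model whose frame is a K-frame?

1. not Box (p3 or not p3), u
2. not (p3 or not p3), v
3. not p3, v
4. p3, v
Accessibility: uRv
Branch closes: p3 and not p3 both at v.
All branches of the tableau close; one closing branch shown above.

Unsatisfiable (every branch closes)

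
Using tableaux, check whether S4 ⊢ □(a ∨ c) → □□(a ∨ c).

Tableau for the negation ¬(□(a ∨ c) → □□(a ∨ c)):
1. ¬(□(a ∨ c) → □□(a ∨ c)), w0
2. □(a ∨ c), w0
3. ¬□□(a ∨ c), w0
4. a ∨ c, w0
5. c, w0
6. ¬□(a ∨ c), w1
7. a ∨ c, w1
8. c, w1
9. ¬(a ∨ c), w2
10. ¬a, w2
11. ¬c, w2
12. a ∨ c, w2
13. c, w2
Accessibility: w0Rw0, w0Rw1, w0Rw2, w1Rw1, w1Rw2, w2Rw2
Branch closes: c and ¬c both at w2.
All branches of the negation close; one closing branch shown above.

Valid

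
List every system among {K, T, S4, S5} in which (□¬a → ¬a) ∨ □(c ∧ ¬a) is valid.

K-tableau for the negation ¬((□¬a → ¬a) ∨ □(c ∧ ¬a)):
1. ¬((□¬a → ¬a) ∨ □(c ∧ ¬a)), 0
2. ¬(□¬a → ¬a), 0
3. ¬□(c ∧ ¬a), 0
4. □¬a, 0
5. a, 0
6. ¬(c ∧ ¬a), 1
7. ¬a, 1
8. ¬c, 1
Accessibility: 0R1
Complete open branch: countermodel on a K-frame, so not valid in K.
T-tableau for the negation ¬((□¬a → ¬a) ∨ □(c ∧ ¬a)):
1. ¬((□¬a → ¬a) ∨ □(c ∧ ¬a)), 0
2. ¬(□¬a → ¬a), 0
3. ¬□(c ∧ ¬a), 0
4. □¬a, 0
5. a, 0
6. ¬a, 0
Accessibility: 0R0
Branch closes: a and ¬a both at 0.
Every branch closes (one shown): valid in T, hence also in S4, S5 (every theorem of T is a theorem of S4 and S5).

T, S4, S5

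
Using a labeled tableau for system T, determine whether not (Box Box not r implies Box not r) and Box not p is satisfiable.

1. not (Box Box not r implies Box not r) and Box not p, 0
2. not (Box Box not r implies Box not r), 0
3. Box not p, 0
4. Box Box not r, 0
5. not Box not r, 0
6. not p, 0
7. Box not r, 0
8. not r, 0
9. r, 1
10. not p, 1
11. Box not r, 1
12. not r, 1
Accessibility: 0R0, 0R1, 1R1
Branch closes: r and not r both at 1.
(One branch shown.) All branches close.

No, unsatisfiable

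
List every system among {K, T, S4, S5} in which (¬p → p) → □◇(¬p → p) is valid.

S5-tableau for the negation ¬((¬p → p) → □◇(¬p → p)):
1. ¬((¬p → p) → □◇(¬p → p)), w0
2. ¬p → p, w0
3. ¬□◇(¬p → p), w0
4. p, w0
5. ¬◇(¬p → p), w1
6. ¬(¬p → p), w0
7. ¬p, w0
Accessibility: w0Rw0, w0Rw1, w1Rw0, w1Rw1
Branch closes: p and ¬p both at w0.
Every branch closes (one shown): valid in S5.
S4-tableau for the negation ¬((¬p → p) → □◇(¬p → p)):
1. ¬((¬p → p) → □◇(¬p → p)), w0
2. ¬p → p, w0
3. ¬□◇(¬p → p), w0
4. p, w0
5. ¬◇(¬p → p), w1
6. ¬(¬p → p), w1
7. ¬p, w1
Accessibility: w0Rw0, w0Rw1, w1Rw1
Complete open branch: countermodel on an S4-frame, so not valid in S4, nor in K, T (the same frame is also a K-frame and a T-frame).

S5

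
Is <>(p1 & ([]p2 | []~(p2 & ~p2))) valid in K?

Tableau for the negation ~<>(p1 & ([]p2 | []~(p2 & ~p2))):
1. ~<>(p1 & ([]p2 | []~(p2 & ~p2))), 0
The negation has an open branch (countermodel exists).

Not valid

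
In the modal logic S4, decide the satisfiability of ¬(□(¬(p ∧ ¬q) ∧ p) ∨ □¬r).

1. ¬(□(¬(p ∧ ¬q) ∧ p) ∨ □¬r), w0
2. ¬□(¬(p ∧ ¬q) ∧ p), w0
3. ¬□¬r, w0
4. ¬(¬(p ∧ ¬q) ∧ p), w1
5. ¬p, w1
6. r, w2
Accessibility: w0Rw0, w0Rw1, w0Rw2, w1Rw1, w2Rw2

Satisfiable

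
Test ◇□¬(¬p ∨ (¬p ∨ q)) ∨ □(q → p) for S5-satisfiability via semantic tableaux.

1. ◇□¬(¬p ∨ (¬p ∨ q)) ∨ □(q → p), w0
2. □(q → p), w0   [∨-rule on 1 (branches; this branch)]
3. q → p, w0   [□-rule on 2 via w0Rw0]
4. p, w0   [→-rule on 3 (branches; this branch)]
Accessibility: w0Rw0

Satisfiable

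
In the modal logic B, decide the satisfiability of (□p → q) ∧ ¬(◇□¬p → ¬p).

Unsatisfiable (every branch closes)

1. (□p → q) ∧ ¬(◇□¬p → ¬p), 0
2. □p → q, 0
3. ¬(◇□¬p → ¬p), 0
4. ◇□¬p, 0
5. p, 0
6. q, 0
7. □¬p, 1
8. ¬p, 0
Accessibility: 0R0, 0R1, 1R0, 1R1
Branch closes: p and ¬p both at 0.
All branches of the tableau close; one closing branch shown above.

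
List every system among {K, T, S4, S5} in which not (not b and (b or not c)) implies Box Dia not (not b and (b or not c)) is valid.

S5

S4-tableau for the negation not (not (not b and (b or not c)) implies Box Dia not (not b and (b or not c))):
1. not (not (not b and (b or not c)) implies Box Dia not (not b and (b or not c))), w0
2. not (not b and (b or not c)), w0
3. not Box Dia not (not b and (b or not c)), w0
4. not (b or not c), w0
5. not b, w0
6. c, w0
7. not Dia not (not b and (b or not c)), w1
8. not b and (b or not c), w1
9. not b, w1
10. b or not c, w1
11. not c, w1
Accessibility: w0Rw0, w0Rw1, w1Rw1
Complete open branch: countermodel on an S4-frame, so not valid in S4, nor in K, T (the same frame is also a K-frame and a T-frame).
S5-tableau for the negation not (not (not b and (b or not c)) implies Box Dia not (not b and (b or not c))):
1. not (not (not b and (b or not c)) implies Box Dia not (not b and (b or not c))), w0
2. not (not b and (b or not c)), w0
3. not Box Dia not (not b and (b or not c)), w0
4. not (b or not c), w0
5. not b, w0
6. c, w0
7. not Dia not (not b and (b or not c)), w1
8. not b and (b or not c), w0
9. b or not c, w0
10. not b and (b or not c), w1
11. not b, w1
12. b or not c, w1
13. not c, w0
Accessibility: w0Rw0, w0Rw1, w1Rw0, w1Rw1
Branch closes: c and not c both at w0.
Every branch closes (one shown): valid in S5.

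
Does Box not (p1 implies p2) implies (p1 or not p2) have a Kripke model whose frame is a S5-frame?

1. Box not (p1 implies p2) implies (p1 or not p2), w0
2. p1 or not p2, w0   [implies-rule on 1 (branches; this branch)]
3. not p2, w0   [or-rule on 2 (branches; this branch)]
Accessibility: w0Rw0

Satisfiable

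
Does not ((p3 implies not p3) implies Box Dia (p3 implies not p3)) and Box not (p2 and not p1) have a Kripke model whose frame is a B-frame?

Unsatisfiable (every branch closes)

1. not ((p3 implies not p3) implies Box Dia (p3 implies not p3)) and Box not (p2 and not p1), u
2. not ((p3 implies not p3) implies Box Dia (p3 implies not p3)), u
3. Box not (p2 and not p1), u
4. p3 implies not p3, u
5. not Box Dia (p3 implies not p3), u
6. not (p2 and not p1), u
7. not p3, u
8. p1, u
9. not Dia (p3 implies not p3), v
10. not (p2 and not p1), v
11. not (p3 implies not p3), u
12. p3, u
Accessibility: uRu, uRv, vRu, vRv
Branch closes: p3 and not p3 both at u.
Every branch closes; the branch above is one of them.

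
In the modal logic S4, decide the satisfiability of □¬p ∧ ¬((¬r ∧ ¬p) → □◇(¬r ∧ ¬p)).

Yes, satisfiable

1. □¬p ∧ ¬((¬r ∧ ¬p) → □◇(¬r ∧ ¬p)), 0
2. □¬p, 0
3. ¬((¬r ∧ ¬p) → □◇(¬r ∧ ¬p)), 0
4. ¬r ∧ ¬p, 0
5. ¬□◇(¬r ∧ ¬p), 0
6. ¬r, 0
7. ¬p, 0
8. ¬◇(¬r ∧ ¬p), 1
9. ¬p, 1
10. ¬(¬r ∧ ¬p), 1
11. r, 1
Accessibility: 0R0, 0R1, 1R1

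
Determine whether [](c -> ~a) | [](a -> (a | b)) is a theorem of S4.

Yes, valid

Tableau for the negation ~([](c -> ~a) | [](a -> (a | b))):
1. ~([](c -> ~a) | [](a -> (a | b))), 0
2. ~[](c -> ~a), 0   [~|-rule on 1]
3. ~[](a -> (a | b)), 0   [~|-rule on 1]
4. ~(c -> ~a), 1   [~[]-rule on 2: fresh world 1, 0R1]
5. c, 1   [~->-rule on 4]
6. a, 1   [~->-rule on 4]
7. ~(a -> (a | b)), 2   [~[]-rule on 3: fresh world 2, 0R2]
8. a, 2   [~->-rule on 7]
9. ~(a | b), 2   [~->-rule on 7]
10. ~a, 2   [~|-rule on 9]
11. ~b, 2   [~|-rule on 9]
Accessibility: 0R0, 0R1, 0R2, 1R1, 2R2
Branch closes: a and ~a both at 2.
All branches of the negation close; one closing branch shown above.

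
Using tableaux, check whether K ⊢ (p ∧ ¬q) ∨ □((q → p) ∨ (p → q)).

Yes, valid

Tableau for the negation ¬((p ∧ ¬q) ∨ □((q → p) ∨ (p → q))):
1. ¬((p ∧ ¬q) ∨ □((q → p) ∨ (p → q))), w0
2. ¬(p ∧ ¬q), w0   [¬∨-rule on 1]
3. ¬□((q → p) ∨ (p → q)), w0   [¬∨-rule on 1]
4. q, w0   [¬∧-rule on 2 (branches; this branch)]
5. ¬((q → p) ∨ (p → q)), w1   [¬□-rule on 3: fresh world w1, w0Rw1]
6. ¬(q → p), w1   [¬∨-rule on 5]
7. ¬(p → q), w1   [¬∨-rule on 5]
8. q, w1   [¬→-rule on 6]
9. ¬p, w1   [¬→-rule on 6]
10. p, w1   [¬→-rule on 7]
11. ¬q, w1   [¬→-rule on 7]
Accessibility: w0Rw1
Branch closes: p and ¬p both at w1.
Every branch of the negation's tableau closes; the branch above is one of them.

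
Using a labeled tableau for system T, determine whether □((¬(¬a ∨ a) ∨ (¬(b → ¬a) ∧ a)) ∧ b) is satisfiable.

Satisfiable (open branch found)

1. □((¬(¬a ∨ a) ∨ (¬(b → ¬a) ∧ a)) ∧ b), u
2. (¬(¬a ∨ a) ∨ (¬(b → ¬a) ∧ a)) ∧ b, u
3. ¬(¬a ∨ a) ∨ (¬(b → ¬a) ∧ a), u
4. b, u
5. ¬(b → ¬a) ∧ a, u
6. ¬(b → ¬a), u
7. a, u
Accessibility: uRu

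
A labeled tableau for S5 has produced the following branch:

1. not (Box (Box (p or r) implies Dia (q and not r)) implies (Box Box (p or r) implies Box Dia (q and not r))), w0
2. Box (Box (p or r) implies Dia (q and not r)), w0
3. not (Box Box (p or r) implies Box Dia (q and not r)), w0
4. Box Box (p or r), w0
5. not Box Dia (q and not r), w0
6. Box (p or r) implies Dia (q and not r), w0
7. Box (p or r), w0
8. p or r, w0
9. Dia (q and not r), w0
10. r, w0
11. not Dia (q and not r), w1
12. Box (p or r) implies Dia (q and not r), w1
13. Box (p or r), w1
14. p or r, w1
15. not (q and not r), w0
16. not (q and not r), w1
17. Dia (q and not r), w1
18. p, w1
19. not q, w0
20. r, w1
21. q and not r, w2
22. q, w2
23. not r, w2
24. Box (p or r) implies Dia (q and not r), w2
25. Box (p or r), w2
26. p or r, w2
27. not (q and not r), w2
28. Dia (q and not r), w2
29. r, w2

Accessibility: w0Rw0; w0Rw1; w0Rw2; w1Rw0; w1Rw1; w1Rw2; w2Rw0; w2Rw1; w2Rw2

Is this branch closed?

Yes, closed

Both r and not r appear at w2.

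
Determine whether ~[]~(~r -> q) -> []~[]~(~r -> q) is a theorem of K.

Tableau for the negation ~(~[]~(~r -> q) -> []~[]~(~r -> q)):
1. ~(~[]~(~r -> q) -> []~[]~(~r -> q)), u
2. ~[]~(~r -> q), u   [~->-rule on 1]
3. ~[]~[]~(~r -> q), u   [~->-rule on 1]
4. ~r -> q, v   [~[]-rule on 2: fresh world v, uRv]
5. q, v   [->-rule on 4 (branches; this branch)]
6. []~(~r -> q), w   [~[]-rule on 3: fresh world w, uRw]
Accessibility: uRv, uRw
The negation has an open branch (countermodel exists).

No, not valid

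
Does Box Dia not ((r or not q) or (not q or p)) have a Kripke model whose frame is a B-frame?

1. Box Dia not ((r or not q) or (not q or p)), 0
2. Dia not ((r or not q) or (not q or p)), 0
3. not ((r or not q) or (not q or p)), 1
4. not (r or not q), 1
5. not (not q or p), 1
6. not r, 1
7. q, 1
8. not p, 1
9. Dia not ((r or not q) or (not q or p)), 1
10. not ((r or not q) or (not q or p)), 2
11. not (r or not q), 2
12. not (not q or p), 2
13. not r, 2
14. q, 2
15. not p, 2
Accessibility: 0R0, 0R1, 1R0, 1R1, 1R2, 2R1, 2R2

Satisfiable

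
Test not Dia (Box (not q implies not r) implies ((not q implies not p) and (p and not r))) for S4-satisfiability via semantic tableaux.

1. not Dia (Box (not q implies not r) implies ((not q implies not p) and (p and not r))), 0
2. not (Box (not q implies not r) implies ((not q implies not p) and (p and not r))), 0
3. Box (not q implies not r), 0
4. not ((not q implies not p) and (p and not r)), 0
5. not q implies not r, 0
6. not (p and not r), 0
7. not r, 0
8. not p, 0
Accessibility: 0R0

Satisfiable (open branch found)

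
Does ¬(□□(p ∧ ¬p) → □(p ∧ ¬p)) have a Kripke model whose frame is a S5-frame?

1. ¬(□□(p ∧ ¬p) → □(p ∧ ¬p)), 0
2. □□(p ∧ ¬p), 0
3. ¬□(p ∧ ¬p), 0
4. □(p ∧ ¬p), 0
5. p ∧ ¬p, 0
6. p, 0
7. ¬p, 0
Accessibility: 0R0
Branch closes: p and ¬p both at 0.
All branches of the tableau close; one closing branch shown above.

Unsatisfiable (every branch closes)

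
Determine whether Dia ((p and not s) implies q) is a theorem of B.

No, not valid

Tableau for the negation not Dia ((p and not s) implies q):
1. not Dia ((p and not s) implies q), w0
2. not ((p and not s) implies q), w0
3. p and not s, w0
4. not q, w0
5. p, w0
6. not s, w0
Accessibility: w0Rw0
The negation has an open branch (countermodel exists).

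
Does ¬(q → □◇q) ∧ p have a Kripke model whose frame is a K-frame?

1. ¬(q → □◇q) ∧ p, w0
2. ¬(q → □◇q), w0
3. p, w0
4. q, w0
5. ¬□◇q, w0
6. ¬◇q, w1
Accessibility: w0Rw1

Satisfiable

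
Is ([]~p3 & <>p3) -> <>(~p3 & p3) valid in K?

Tableau for the negation ~(([]~p3 & <>p3) -> <>(~p3 & p3)):
1. ~(([]~p3 & <>p3) -> <>(~p3 & p3)), 0
2. []~p3 & <>p3, 0
3. ~<>(~p3 & p3), 0
4. []~p3, 0
5. <>p3, 0
6. p3, 1
7. ~(~p3 & p3), 1
8. ~p3, 1
Accessibility: 0R1
Branch closes: p3 and ~p3 both at 1.
All branches of the negation close; one closing branch shown above.

Yes, valid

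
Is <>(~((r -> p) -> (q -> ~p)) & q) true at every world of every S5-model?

Not valid

Tableau for the negation ~<>(~((r -> p) -> (q -> ~p)) & q):
1. ~<>(~((r -> p) -> (q -> ~p)) & q), w0
2. ~(~((r -> p) -> (q -> ~p)) & q), w0   [~<>-rule on 1 via w0Rw0]
3. ~q, w0   [~&-rule on 2 (branches; this branch)]
Accessibility: w0Rw0
The negation has an open branch (countermodel exists).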